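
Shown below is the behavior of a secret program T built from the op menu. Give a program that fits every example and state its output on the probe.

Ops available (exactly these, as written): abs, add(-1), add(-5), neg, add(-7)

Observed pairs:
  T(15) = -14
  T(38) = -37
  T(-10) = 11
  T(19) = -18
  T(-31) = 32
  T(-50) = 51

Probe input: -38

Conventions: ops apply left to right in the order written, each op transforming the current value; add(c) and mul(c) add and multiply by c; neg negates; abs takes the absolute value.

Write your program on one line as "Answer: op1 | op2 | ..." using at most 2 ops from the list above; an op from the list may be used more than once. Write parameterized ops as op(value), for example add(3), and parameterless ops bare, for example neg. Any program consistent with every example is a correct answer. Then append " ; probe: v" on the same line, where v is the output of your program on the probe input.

add(-1) | neg ; probe: 39

Check, running the answer program on each example:
  15 -> 14 -> -14
  38 -> 37 -> -37
  -10 -> -11 -> 11
  19 -> 18 -> -18
  -31 -> -32 -> 32
  -50 -> -51 -> 51
  probe: -38 -> -39 -> 39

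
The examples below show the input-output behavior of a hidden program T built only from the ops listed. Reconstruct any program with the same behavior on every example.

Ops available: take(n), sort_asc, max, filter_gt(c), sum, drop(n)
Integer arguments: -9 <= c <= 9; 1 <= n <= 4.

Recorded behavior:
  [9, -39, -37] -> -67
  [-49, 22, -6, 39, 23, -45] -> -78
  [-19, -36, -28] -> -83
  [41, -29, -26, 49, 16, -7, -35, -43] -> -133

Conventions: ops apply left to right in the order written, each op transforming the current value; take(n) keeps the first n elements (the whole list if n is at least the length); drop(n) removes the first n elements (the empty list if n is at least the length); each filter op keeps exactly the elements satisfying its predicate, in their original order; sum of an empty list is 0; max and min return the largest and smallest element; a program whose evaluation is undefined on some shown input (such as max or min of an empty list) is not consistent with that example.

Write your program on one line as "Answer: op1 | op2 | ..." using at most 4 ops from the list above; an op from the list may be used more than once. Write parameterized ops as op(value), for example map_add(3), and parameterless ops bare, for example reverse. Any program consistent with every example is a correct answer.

sort_asc | take(4) | sum

Check, running the answer program on each example:
  [9, -39, -37] -> [-39, -37, 9] -> [-39, -37, 9] -> -67
  [-49, 22, -6, 39, 23, -45] -> [-49, -45, -6, 22, 23, 39] -> [-49, -45, -6, 22] -> -78
  [-19, -36, -28] -> [-36, -28, -19] -> [-36, -28, -19] -> -83
  [41, -29, -26, 49, 16, -7, -35, -43] -> [-43, -35, -29, -26, -7, 16, 41, 49] -> [-43, -35, -29, -26] -> -133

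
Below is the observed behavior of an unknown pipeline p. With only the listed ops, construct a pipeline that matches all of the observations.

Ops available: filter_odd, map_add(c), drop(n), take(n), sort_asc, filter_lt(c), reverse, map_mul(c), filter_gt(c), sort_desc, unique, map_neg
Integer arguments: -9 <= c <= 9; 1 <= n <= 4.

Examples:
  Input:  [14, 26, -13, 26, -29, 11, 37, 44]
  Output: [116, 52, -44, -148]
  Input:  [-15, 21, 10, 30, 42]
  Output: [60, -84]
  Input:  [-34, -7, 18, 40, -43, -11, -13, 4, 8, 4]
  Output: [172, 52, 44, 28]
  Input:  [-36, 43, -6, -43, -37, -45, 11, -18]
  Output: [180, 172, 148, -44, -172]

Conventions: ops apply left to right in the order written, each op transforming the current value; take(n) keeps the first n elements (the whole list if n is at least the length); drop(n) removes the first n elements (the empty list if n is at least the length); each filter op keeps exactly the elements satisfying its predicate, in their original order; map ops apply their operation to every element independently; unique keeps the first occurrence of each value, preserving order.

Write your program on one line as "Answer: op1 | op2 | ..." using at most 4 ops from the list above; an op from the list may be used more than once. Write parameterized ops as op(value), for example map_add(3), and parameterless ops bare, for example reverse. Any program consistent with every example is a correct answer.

sort_asc | filter_odd | map_mul(-4)

Check, running the answer program on each example:
  [14, 26, -13, 26, -29, 11, 37, 44] -> [-29, -13, 11, 14, 26, 26, 37, 44] -> [-29, -13, 11, 37] -> [116, 52, -44, -148]
  [-15, 21, 10, 30, 42] -> [-15, 10, 21, 30, 42] -> [-15, 21] -> [60, -84]
  [-34, -7, 18, 40, -43, -11, -13, 4, 8, 4] -> [-43, -34, -13, -11, -7, 4, 4, 8, 18, 40] -> [-43, -13, -11, -7] -> [172, 52, 44, 28]
  [-36, 43, -6, -43, -37, -45, 11, -18] -> [-45, -43, -37, -36, -18, -6, 11, 43] -> [-45, -43, -37, 11, 43] -> [180, 172, 148, -44, -172]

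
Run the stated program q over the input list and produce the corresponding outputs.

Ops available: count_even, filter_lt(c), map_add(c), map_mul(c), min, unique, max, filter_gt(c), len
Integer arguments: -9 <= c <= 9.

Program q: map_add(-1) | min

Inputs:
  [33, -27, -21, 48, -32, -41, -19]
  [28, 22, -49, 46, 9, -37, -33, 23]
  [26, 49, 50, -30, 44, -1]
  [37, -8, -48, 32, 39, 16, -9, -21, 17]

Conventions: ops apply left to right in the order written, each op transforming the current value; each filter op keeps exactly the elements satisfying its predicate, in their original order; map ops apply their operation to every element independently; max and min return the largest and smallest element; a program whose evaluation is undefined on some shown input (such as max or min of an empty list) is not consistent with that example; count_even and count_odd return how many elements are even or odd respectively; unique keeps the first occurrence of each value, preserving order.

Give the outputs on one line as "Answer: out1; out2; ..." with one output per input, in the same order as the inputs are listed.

-42; -50; -31; -49

Execution, op by op:
  [33, -27, -21, 48, -32, -41, -19] -> [32, -28, -22, 47, -33, -42, -20] -> -42
  [28, 22, -49, 46, 9, -37, -33, 23] -> [27, 21, -50, 45, 8, -38, -34, 22] -> -50
  [26, 49, 50, -30, 44, -1] -> [25, 48, 49, -31, 43, -2] -> -31
  [37, -8, -48, 32, 39, 16, -9, -21, 17] -> [36, -9, -49, 31, 38, 15, -10, -22, 16] -> -49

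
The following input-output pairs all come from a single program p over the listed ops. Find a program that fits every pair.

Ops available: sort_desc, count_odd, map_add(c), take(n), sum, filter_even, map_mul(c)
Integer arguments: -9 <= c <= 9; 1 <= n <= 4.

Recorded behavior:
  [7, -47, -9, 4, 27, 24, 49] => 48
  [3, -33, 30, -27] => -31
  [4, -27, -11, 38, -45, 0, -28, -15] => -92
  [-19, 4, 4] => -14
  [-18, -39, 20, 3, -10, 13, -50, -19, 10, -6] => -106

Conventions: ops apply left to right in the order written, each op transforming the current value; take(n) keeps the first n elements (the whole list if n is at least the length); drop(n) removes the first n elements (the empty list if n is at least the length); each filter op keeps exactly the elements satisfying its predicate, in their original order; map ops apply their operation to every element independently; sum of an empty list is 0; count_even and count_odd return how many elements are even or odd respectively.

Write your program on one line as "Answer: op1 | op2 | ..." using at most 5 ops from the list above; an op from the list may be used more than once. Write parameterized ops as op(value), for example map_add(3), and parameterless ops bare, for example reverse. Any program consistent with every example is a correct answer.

sort_desc | map_add(-3) | map_add(2) | sum

Check, running the answer program on each example:
  [7, -47, -9, 4, 27, 24, 49] -> [49, 27, 24, 7, 4, -9, -47] -> [46, 24, 21, 4, 1, -12, -50] -> [48, 26, 23, 6, 3, -10, -48] -> 48
  [3, -33, 30, -27] -> [30, 3, -27, -33] -> [27, 0, -30, -36] -> [29, 2, -28, -34] -> -31
  [4, -27, -11, 38, -45, 0, -28, -15] -> [38, 4, 0, -11, -15, -27, -28, -45] -> [35, 1, -3, -14, -18, -30, -31, -48] -> [37, 3, -1, -12, -16, -28, -29, -46] -> -92
  [-19, 4, 4] -> [4, 4, -19] -> [1, 1, -22] -> [3, 3, -20] -> -14
  [-18, -39, 20, 3, -10, 13, -50, -19, 10, -6] -> [20, 13, 10, 3, -6, -10, -18, -19, -39, -50] -> [17, 10, 7, 0, -9, -13, -21, -22, -42, -53] -> [19, 12, 9, 2, -7, -11, -19, -20, -40, -51] -> -106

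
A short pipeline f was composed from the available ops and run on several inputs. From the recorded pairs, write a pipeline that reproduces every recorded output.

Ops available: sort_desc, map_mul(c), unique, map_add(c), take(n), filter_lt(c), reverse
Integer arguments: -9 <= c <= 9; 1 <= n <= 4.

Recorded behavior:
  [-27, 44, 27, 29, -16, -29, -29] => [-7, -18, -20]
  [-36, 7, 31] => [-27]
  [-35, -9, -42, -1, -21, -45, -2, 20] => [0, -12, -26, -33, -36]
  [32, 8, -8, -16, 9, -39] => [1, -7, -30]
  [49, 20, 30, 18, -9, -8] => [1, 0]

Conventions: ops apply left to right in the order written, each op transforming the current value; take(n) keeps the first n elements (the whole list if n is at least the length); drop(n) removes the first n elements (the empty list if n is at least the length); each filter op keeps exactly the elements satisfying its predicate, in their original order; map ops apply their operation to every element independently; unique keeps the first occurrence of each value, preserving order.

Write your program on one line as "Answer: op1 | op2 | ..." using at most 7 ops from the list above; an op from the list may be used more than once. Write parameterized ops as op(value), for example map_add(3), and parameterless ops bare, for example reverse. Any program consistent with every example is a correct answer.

unique | sort_desc | reverse | map_add(9) | reverse | filter_lt(5)

Check, running the answer program on each example:
  [-27, 44, 27, 29, -16, -29, -29] -> [-27, 44, 27, 29, -16, -29] -> [44, 29, 27, -16, -27, -29] -> [-29, -27, -16, 27, 29, 44] -> [-20, -18, -7, 36, 38, 53] -> [53, 38, 36, -7, -18, -20] -> [-7, -18, -20]
  [-36, 7, 31] -> [-36, 7, 31] -> [31, 7, -36] -> [-36, 7, 31] -> [-27, 16, 40] -> [40, 16, -27] -> [-27]
  [-35, -9, -42, -1, -21, -45, -2, 20] -> [-35, -9, -42, -1, -21, -45, -2, 20] -> [20, -1, -2, -9, -21, -35, -42, -45] -> [-45, -42, -35, -21, -9, -2, -1, 20] -> [-36, -33, -26, -12, 0, 7, 8, 29] -> [29, 8, 7, 0, -12, -26, -33, -36] -> [0, -12, -26, -33, -36]
  [32, 8, -8, -16, 9, -39] -> [32, 8, -8, -16, 9, -39] -> [32, 9, 8, -8, -16, -39] -> [-39, -16, -8, 8, 9, 32] -> [-30, -7, 1, 17, 18, 41] -> [41, 18, 17, 1, -7, -30] -> [1, -7, -30]
  [49, 20, 30, 18, -9, -8] -> [49, 20, 30, 18, -9, -8] -> [49, 30, 20, 18, -8, -9] -> [-9, -8, 18, 20, 30, 49] -> [0, 1, 27, 29, 39, 58] -> [58, 39, 29, 27, 1, 0] -> [1, 0]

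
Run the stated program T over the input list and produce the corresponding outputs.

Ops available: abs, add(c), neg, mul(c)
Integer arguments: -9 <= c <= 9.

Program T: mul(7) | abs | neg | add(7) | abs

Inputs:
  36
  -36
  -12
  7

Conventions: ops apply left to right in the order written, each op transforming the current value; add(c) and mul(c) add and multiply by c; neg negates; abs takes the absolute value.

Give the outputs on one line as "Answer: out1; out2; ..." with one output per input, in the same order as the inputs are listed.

245; 245; 77; 42

Execution, op by op:
  36 -> 252 -> 252 -> -252 -> -245 -> 245
  -36 -> -252 -> 252 -> -252 -> -245 -> 245
  -12 -> -84 -> 84 -> -84 -> -77 -> 77
  7 -> 49 -> 49 -> -49 -> -42 -> 42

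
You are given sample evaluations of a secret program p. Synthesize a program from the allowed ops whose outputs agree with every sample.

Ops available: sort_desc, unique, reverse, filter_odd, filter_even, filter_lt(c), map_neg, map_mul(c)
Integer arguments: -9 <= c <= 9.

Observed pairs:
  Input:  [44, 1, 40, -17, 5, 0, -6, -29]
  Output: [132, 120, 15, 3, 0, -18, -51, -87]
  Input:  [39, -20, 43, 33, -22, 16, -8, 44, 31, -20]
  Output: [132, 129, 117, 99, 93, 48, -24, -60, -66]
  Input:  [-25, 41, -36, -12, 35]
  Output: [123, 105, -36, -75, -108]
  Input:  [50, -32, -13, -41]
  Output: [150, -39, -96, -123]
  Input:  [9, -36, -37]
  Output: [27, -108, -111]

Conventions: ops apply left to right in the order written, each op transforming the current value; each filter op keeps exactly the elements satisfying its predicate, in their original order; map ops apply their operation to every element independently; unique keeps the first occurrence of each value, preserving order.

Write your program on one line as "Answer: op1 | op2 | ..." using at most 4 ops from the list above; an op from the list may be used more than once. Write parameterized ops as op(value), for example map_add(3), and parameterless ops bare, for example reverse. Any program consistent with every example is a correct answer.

map_mul(3) | unique | sort_desc

Check, running the answer program on each example:
  [44, 1, 40, -17, 5, 0, -6, -29] -> [132, 3, 120, -51, 15, 0, -18, -87] -> [132, 3, 120, -51, 15, 0, -18, -87] -> [132, 120, 15, 3, 0, -18, -51, -87]
  [39, -20, 43, 33, -22, 16, -8, 44, 31, -20] -> [117, -60, 129, 99, -66, 48, -24, 132, 93, -60] -> [117, -60, 129, 99, -66, 48, -24, 132, 93] -> [132, 129, 117, 99, 93, 48, -24, -60, -66]
  [-25, 41, -36, -12, 35] -> [-75, 123, -108, -36, 105] -> [-75, 123, -108, -36, 105] -> [123, 105, -36, -75, -108]
  [50, -32, -13, -41] -> [150, -96, -39, -123] -> [150, -96, -39, -123] -> [150, -39, -96, -123]
  [9, -36, -37] -> [27, -108, -111] -> [27, -108, -111] -> [27, -108, -111]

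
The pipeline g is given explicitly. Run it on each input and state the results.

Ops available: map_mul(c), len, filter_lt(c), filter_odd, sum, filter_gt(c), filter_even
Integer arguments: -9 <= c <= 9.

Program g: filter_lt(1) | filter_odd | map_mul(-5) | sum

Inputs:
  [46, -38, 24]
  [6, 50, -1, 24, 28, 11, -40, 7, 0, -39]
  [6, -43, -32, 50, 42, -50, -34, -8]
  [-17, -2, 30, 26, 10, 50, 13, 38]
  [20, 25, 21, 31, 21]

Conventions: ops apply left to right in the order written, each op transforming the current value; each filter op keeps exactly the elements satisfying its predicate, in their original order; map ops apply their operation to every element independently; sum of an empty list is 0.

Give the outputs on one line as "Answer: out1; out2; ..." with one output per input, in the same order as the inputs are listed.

Execution, op by op:
  [46, -38, 24] -> [-38] -> [] -> [] -> 0
  [6, 50, -1, 24, 28, 11, -40, 7, 0, -39] -> [-1, -40, 0, -39] -> [-1, -39] -> [5, 195] -> 200
  [6, -43, -32, 50, 42, -50, -34, -8] -> [-43, -32, -50, -34, -8] -> [-43] -> [215] -> 215
  [-17, -2, 30, 26, 10, 50, 13, 38] -> [-17, -2] -> [-17] -> [85] -> 85
  [20, 25, 21, 31, 21] -> [] -> [] -> [] -> 0

0; 200; 215; 85; 0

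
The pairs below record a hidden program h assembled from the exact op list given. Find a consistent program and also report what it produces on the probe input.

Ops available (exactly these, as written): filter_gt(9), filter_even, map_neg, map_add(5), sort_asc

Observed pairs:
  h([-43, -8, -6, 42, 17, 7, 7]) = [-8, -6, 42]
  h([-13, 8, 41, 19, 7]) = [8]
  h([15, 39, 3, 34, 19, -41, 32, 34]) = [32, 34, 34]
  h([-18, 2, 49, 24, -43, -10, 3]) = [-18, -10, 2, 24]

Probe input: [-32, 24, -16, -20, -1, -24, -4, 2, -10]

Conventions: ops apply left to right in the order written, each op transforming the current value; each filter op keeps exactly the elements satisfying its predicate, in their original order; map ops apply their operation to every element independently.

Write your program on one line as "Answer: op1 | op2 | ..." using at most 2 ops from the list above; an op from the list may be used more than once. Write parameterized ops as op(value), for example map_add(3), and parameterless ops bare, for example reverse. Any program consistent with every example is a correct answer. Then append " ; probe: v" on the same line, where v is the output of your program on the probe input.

filter_even | sort_asc ; probe: [-32, -24, -20, -16, -10, -4, 2, 24]

Check, running the answer program on each example:
  [-43, -8, -6, 42, 17, 7, 7] -> [-8, -6, 42] -> [-8, -6, 42]
  [-13, 8, 41, 19, 7] -> [8] -> [8]
  [15, 39, 3, 34, 19, -41, 32, 34] -> [34, 32, 34] -> [32, 34, 34]
  [-18, 2, 49, 24, -43, -10, 3] -> [-18, 2, 24, -10] -> [-18, -10, 2, 24]
  probe: [-32, 24, -16, -20, -1, -24, -4, 2, -10] -> [-32, 24, -16, -20, -24, -4, 2, -10] -> [-32, -24, -20, -16, -10, -4, 2, 24]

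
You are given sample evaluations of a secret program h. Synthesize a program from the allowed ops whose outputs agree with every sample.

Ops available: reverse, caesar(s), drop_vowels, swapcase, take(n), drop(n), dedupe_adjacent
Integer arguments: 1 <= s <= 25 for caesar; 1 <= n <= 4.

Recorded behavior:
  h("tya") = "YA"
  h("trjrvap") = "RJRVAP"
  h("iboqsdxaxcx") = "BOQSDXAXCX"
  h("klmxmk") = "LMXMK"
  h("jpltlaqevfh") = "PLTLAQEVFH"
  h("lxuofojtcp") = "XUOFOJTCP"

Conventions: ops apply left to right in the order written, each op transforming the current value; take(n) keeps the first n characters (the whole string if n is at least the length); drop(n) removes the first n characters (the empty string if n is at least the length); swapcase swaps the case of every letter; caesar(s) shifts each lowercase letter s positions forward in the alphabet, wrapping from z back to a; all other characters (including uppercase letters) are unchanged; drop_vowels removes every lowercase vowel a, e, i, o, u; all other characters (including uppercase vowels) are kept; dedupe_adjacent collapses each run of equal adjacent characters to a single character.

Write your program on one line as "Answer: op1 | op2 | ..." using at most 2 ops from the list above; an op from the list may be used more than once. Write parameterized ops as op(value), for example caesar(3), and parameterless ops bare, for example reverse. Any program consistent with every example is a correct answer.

drop(1) | swapcase

Check, running the answer program on each example:
  "tya" -> "ya" -> "YA"
  "trjrvap" -> "rjrvap" -> "RJRVAP"
  "iboqsdxaxcx" -> "boqsdxaxcx" -> "BOQSDXAXCX"
  "klmxmk" -> "lmxmk" -> "LMXMK"
  "jpltlaqevfh" -> "pltlaqevfh" -> "PLTLAQEVFH"
  "lxuofojtcp" -> "xuofojtcp" -> "XUOFOJTCP"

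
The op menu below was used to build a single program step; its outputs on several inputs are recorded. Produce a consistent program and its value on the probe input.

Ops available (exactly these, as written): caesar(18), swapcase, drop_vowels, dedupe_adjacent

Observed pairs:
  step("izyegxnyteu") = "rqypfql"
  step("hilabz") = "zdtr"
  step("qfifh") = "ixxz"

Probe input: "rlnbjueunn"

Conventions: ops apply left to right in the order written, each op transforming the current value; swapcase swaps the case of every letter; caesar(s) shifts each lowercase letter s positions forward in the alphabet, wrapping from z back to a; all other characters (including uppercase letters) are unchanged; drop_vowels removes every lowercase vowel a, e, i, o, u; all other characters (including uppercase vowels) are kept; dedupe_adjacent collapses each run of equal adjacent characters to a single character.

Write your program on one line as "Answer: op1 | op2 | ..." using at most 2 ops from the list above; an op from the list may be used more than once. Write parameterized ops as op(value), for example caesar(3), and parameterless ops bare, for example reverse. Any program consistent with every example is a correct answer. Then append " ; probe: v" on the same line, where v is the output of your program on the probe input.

drop_vowels | caesar(18) ; probe: "jdftbff"

Check, running the answer program on each example:
  "izyegxnyteu" -> "zygxnyt" -> "rqypfql"
  "hilabz" -> "hlbz" -> "zdtr"
  "qfifh" -> "qffh" -> "ixxz"
  probe: "rlnbjueunn" -> "rlnbjnn" -> "jdftbff"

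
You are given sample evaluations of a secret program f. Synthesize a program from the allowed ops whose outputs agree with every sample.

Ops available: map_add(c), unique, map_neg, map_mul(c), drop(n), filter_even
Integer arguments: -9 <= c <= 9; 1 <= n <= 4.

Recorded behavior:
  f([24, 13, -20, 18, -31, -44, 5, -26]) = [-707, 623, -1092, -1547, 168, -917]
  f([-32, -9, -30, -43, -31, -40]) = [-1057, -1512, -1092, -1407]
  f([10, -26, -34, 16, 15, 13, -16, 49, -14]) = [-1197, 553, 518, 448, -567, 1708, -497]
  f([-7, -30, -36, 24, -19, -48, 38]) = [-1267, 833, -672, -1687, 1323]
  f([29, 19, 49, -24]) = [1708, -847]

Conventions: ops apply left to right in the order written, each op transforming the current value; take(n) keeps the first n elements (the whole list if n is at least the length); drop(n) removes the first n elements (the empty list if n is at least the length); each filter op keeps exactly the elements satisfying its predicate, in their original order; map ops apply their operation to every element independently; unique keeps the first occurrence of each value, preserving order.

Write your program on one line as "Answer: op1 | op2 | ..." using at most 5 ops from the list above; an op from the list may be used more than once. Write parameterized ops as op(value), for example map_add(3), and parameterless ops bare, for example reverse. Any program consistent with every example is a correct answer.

drop(2) | map_mul(5) | map_mul(-7) | map_neg | map_add(-7)

Check, running the answer program on each example:
  [24, 13, -20, 18, -31, -44, 5, -26] -> [-20, 18, -31, -44, 5, -26] -> [-100, 90, -155, -220, 25, -130] -> [700, -630, 1085, 1540, -175, 910] -> [-700, 630, -1085, -1540, 175, -910] -> [-707, 623, -1092, -1547, 168, -917]
  [-32, -9, -30, -43, -31, -40] -> [-30, -43, -31, -40] -> [-150, -215, -155, -200] -> [1050, 1505, 1085, 1400] -> [-1050, -1505, -1085, -1400] -> [-1057, -1512, -1092, -1407]
  [10, -26, -34, 16, 15, 13, -16, 49, -14] -> [-34, 16, 15, 13, -16, 49, -14] -> [-170, 80, 75, 65, -80, 245, -70] -> [1190, -560, -525, -455, 560, -1715, 490] -> [-1190, 560, 525, 455, -560, 1715, -490] -> [-1197, 553, 518, 448, -567, 1708, -497]
  [-7, -30, -36, 24, -19, -48, 38] -> [-36, 24, -19, -48, 38] -> [-180, 120, -95, -240, 190] -> [1260, -840, 665, 1680, -1330] -> [-1260, 840, -665, -1680, 1330] -> [-1267, 833, -672, -1687, 1323]
  [29, 19, 49, -24] -> [49, -24] -> [245, -120] -> [-1715, 840] -> [1715, -840] -> [1708, -847]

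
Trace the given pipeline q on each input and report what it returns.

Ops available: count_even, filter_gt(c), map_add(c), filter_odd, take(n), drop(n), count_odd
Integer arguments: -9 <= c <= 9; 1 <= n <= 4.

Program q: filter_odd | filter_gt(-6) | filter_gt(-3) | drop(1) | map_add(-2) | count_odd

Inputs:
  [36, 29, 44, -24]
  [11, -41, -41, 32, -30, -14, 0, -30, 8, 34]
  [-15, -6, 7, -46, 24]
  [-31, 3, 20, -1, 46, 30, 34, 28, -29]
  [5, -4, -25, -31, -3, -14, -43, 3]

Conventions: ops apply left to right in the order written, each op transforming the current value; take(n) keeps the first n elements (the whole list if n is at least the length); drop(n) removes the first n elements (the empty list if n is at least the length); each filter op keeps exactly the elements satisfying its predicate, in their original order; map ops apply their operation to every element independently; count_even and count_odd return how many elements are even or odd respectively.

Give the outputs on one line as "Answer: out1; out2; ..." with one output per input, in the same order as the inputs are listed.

0; 0; 0; 1; 1

Execution, op by op:
  [36, 29, 44, -24] -> [29] -> [29] -> [29] -> [] -> [] -> 0
  [11, -41, -41, 32, -30, -14, 0, -30, 8, 34] -> [11, -41, -41] -> [11] -> [11] -> [] -> [] -> 0
  [-15, -6, 7, -46, 24] -> [-15, 7] -> [7] -> [7] -> [] -> [] -> 0
  [-31, 3, 20, -1, 46, 30, 34, 28, -29] -> [-31, 3, -1, -29] -> [3, -1] -> [3, -1] -> [-1] -> [-3] -> 1
  [5, -4, -25, -31, -3, -14, -43, 3] -> [5, -25, -31, -3, -43, 3] -> [5, -3, 3] -> [5, 3] -> [3] -> [1] -> 1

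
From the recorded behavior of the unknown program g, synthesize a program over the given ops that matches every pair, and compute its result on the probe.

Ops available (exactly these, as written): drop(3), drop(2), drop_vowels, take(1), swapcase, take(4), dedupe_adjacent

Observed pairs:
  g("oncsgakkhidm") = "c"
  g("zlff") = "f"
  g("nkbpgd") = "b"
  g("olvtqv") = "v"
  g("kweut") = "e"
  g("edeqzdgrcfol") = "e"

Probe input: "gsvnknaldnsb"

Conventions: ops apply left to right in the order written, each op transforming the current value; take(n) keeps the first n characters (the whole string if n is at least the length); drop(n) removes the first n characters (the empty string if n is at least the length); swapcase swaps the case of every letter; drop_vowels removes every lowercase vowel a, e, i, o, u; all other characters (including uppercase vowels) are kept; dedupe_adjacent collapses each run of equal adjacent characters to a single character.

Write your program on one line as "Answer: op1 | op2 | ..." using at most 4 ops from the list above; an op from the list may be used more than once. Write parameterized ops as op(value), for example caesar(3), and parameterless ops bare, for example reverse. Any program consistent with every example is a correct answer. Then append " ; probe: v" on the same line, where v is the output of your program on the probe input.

dedupe_adjacent | drop(2) | take(1) ; probe: "v"

Check, running the answer program on each example:
  "oncsgakkhidm" -> "oncsgakhidm" -> "csgakhidm" -> "c"
  "zlff" -> "zlf" -> "f" -> "f"
  "nkbpgd" -> "nkbpgd" -> "bpgd" -> "b"
  "olvtqv" -> "olvtqv" -> "vtqv" -> "v"
  "kweut" -> "kweut" -> "eut" -> "e"
  "edeqzdgrcfol" -> "edeqzdgrcfol" -> "eqzdgrcfol" -> "e"
  probe: "gsvnknaldnsb" -> "gsvnknaldnsb" -> "vnknaldnsb" -> "v"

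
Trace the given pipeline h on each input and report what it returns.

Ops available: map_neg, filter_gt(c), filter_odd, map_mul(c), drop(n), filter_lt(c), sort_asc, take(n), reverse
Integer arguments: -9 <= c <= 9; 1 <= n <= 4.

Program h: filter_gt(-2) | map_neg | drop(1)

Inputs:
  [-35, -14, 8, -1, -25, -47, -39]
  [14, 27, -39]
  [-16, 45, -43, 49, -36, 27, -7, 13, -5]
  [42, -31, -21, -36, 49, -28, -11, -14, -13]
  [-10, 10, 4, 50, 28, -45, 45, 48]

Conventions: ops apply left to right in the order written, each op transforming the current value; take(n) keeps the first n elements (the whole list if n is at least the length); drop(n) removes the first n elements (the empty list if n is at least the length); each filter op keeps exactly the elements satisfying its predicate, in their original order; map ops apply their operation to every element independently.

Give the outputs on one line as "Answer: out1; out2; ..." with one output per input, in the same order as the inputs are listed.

[1]; [-27]; [-49, -27, -13]; [-49]; [-4, -50, -28, -45, -48]

Execution, op by op:
  [-35, -14, 8, -1, -25, -47, -39] -> [8, -1] -> [-8, 1] -> [1]
  [14, 27, -39] -> [14, 27] -> [-14, -27] -> [-27]
  [-16, 45, -43, 49, -36, 27, -7, 13, -5] -> [45, 49, 27, 13] -> [-45, -49, -27, -13] -> [-49, -27, -13]
  [42, -31, -21, -36, 49, -28, -11, -14, -13] -> [42, 49] -> [-42, -49] -> [-49]
  [-10, 10, 4, 50, 28, -45, 45, 48] -> [10, 4, 50, 28, 45, 48] -> [-10, -4, -50, -28, -45, -48] -> [-4, -50, -28, -45, -48]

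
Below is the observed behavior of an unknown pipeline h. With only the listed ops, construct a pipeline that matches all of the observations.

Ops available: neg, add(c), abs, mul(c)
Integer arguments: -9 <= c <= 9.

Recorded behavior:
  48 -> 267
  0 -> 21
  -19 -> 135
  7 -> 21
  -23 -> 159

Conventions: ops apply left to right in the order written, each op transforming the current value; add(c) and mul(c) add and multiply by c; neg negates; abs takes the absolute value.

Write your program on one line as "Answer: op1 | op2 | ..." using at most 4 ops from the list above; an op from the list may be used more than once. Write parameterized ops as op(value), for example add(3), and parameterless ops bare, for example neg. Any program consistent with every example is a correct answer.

mul(-2) | add(7) | mul(3) | abs

Check, running the answer program on each example:
  48 -> -96 -> -89 -> -267 -> 267
  0 -> 0 -> 7 -> 21 -> 21
  -19 -> 38 -> 45 -> 135 -> 135
  7 -> -14 -> -7 -> -21 -> 21
  -23 -> 46 -> 53 -> 159 -> 159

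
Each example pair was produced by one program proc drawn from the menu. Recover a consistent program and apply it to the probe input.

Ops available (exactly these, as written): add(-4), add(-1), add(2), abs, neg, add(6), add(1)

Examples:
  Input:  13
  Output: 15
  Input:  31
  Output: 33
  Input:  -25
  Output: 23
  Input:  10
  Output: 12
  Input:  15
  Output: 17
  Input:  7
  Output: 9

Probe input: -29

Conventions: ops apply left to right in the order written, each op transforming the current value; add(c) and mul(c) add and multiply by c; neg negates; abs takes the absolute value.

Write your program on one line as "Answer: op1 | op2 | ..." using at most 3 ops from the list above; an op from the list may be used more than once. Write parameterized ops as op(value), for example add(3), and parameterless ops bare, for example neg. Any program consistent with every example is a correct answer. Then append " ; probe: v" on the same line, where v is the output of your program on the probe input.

add(-4) | add(6) | abs ; probe: 27

Check, running the answer program on each example:
  13 -> 9 -> 15 -> 15
  31 -> 27 -> 33 -> 33
  -25 -> -29 -> -23 -> 23
  10 -> 6 -> 12 -> 12
  15 -> 11 -> 17 -> 17
  7 -> 3 -> 9 -> 9
  probe: -29 -> -33 -> -27 -> 27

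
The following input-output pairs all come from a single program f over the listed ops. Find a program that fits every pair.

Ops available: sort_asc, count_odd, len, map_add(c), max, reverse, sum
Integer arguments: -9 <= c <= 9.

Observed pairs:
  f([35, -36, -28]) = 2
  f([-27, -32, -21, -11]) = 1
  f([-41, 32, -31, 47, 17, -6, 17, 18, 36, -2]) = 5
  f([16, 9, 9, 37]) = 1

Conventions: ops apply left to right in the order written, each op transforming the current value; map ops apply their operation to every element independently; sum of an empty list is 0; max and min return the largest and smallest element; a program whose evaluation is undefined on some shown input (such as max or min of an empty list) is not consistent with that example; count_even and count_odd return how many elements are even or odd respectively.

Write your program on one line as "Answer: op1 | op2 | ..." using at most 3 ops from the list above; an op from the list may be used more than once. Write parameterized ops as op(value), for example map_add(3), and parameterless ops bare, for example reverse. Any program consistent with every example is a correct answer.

map_add(3) | count_odd

Check, running the answer program on each example:
  [35, -36, -28] -> [38, -33, -25] -> 2
  [-27, -32, -21, -11] -> [-24, -29, -18, -8] -> 1
  [-41, 32, -31, 47, 17, -6, 17, 18, 36, -2] -> [-38, 35, -28, 50, 20, -3, 20, 21, 39, 1] -> 5
  [16, 9, 9, 37] -> [19, 12, 12, 40] -> 1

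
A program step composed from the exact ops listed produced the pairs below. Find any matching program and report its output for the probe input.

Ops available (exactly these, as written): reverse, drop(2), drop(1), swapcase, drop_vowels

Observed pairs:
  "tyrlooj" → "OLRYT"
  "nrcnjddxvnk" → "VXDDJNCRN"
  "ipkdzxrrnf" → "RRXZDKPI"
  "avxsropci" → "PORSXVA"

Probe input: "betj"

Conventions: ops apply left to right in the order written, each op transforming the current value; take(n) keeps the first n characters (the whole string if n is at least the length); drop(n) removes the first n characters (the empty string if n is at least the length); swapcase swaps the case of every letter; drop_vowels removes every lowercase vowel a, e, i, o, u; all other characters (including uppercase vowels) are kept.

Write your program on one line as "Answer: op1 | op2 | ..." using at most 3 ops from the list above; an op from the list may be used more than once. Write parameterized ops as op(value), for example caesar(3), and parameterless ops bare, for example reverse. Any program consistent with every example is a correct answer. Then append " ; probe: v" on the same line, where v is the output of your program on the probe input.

reverse | drop(2) | swapcase ; probe: "EB"

Check, running the answer program on each example:
  "tyrlooj" -> "joolryt" -> "olryt" -> "OLRYT"
  "nrcnjddxvnk" -> "knvxddjncrn" -> "vxddjncrn" -> "VXDDJNCRN"
  "ipkdzxrrnf" -> "fnrrxzdkpi" -> "rrxzdkpi" -> "RRXZDKPI"
  "avxsropci" -> "icporsxva" -> "porsxva" -> "PORSXVA"
  probe: "betj" -> "jteb" -> "eb" -> "EB"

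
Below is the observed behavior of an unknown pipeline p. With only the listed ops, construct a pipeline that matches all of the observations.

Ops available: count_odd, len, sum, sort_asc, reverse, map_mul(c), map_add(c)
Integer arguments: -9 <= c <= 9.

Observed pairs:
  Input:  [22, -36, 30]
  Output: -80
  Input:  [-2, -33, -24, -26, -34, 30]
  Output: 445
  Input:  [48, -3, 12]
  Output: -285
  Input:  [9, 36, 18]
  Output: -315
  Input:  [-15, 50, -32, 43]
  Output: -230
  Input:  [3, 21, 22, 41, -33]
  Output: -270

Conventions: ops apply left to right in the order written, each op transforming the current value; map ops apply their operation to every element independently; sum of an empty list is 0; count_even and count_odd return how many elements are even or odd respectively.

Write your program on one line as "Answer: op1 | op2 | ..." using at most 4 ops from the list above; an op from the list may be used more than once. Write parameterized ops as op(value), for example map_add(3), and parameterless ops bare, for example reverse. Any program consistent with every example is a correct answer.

map_mul(-5) | sort_asc | sum

Check, running the answer program on each example:
  [22, -36, 30] -> [-110, 180, -150] -> [-150, -110, 180] -> -80
  [-2, -33, -24, -26, -34, 30] -> [10, 165, 120, 130, 170, -150] -> [-150, 10, 120, 130, 165, 170] -> 445
  [48, -3, 12] -> [-240, 15, -60] -> [-240, -60, 15] -> -285
  [9, 36, 18] -> [-45, -180, -90] -> [-180, -90, -45] -> -315
  [-15, 50, -32, 43] -> [75, -250, 160, -215] -> [-250, -215, 75, 160] -> -230
  [3, 21, 22, 41, -33] -> [-15, -105, -110, -205, 165] -> [-205, -110, -105, -15, 165] -> -270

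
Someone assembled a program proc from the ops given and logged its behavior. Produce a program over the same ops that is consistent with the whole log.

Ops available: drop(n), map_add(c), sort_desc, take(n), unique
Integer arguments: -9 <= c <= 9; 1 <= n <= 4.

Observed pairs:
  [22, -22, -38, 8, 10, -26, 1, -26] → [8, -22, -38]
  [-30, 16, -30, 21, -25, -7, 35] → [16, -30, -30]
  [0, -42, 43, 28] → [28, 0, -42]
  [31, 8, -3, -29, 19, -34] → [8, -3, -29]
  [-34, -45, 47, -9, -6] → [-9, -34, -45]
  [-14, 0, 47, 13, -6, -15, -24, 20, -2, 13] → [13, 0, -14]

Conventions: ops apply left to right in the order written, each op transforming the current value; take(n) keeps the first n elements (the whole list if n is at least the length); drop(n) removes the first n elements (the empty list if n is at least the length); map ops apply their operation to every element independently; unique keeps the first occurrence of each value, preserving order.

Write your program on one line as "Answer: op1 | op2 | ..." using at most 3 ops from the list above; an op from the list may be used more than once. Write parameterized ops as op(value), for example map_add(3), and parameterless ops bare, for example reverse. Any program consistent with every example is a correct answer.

take(4) | sort_desc | drop(1)

Check, running the answer program on each example:
  [22, -22, -38, 8, 10, -26, 1, -26] -> [22, -22, -38, 8] -> [22, 8, -22, -38] -> [8, -22, -38]
  [-30, 16, -30, 21, -25, -7, 35] -> [-30, 16, -30, 21] -> [21, 16, -30, -30] -> [16, -30, -30]
  [0, -42, 43, 28] -> [0, -42, 43, 28] -> [43, 28, 0, -42] -> [28, 0, -42]
  [31, 8, -3, -29, 19, -34] -> [31, 8, -3, -29] -> [31, 8, -3, -29] -> [8, -3, -29]
  [-34, -45, 47, -9, -6] -> [-34, -45, 47, -9] -> [47, -9, -34, -45] -> [-9, -34, -45]
  [-14, 0, 47, 13, -6, -15, -24, 20, -2, 13] -> [-14, 0, 47, 13] -> [47, 13, 0, -14] -> [13, 0, -14]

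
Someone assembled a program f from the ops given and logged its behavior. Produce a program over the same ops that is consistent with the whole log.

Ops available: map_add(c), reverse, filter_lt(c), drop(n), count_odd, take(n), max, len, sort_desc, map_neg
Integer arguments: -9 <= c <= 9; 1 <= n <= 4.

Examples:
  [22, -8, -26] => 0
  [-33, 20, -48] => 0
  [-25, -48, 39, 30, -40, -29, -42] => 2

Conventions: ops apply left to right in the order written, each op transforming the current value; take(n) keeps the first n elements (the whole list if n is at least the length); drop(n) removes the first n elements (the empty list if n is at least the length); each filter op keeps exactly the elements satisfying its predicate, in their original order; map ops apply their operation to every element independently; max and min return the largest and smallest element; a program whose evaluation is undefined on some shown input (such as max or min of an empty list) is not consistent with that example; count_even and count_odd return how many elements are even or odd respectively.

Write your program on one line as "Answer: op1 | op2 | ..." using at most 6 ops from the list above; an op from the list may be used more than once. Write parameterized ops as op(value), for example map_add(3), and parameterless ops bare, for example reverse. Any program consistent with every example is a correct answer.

map_neg | drop(2) | drop(3) | sort_desc | len

Check, running the answer program on each example:
  [22, -8, -26] -> [-22, 8, 26] -> [26] -> [] -> [] -> 0
  [-33, 20, -48] -> [33, -20, 48] -> [48] -> [] -> [] -> 0
  [-25, -48, 39, 30, -40, -29, -42] -> [25, 48, -39, -30, 40, 29, 42] -> [-39, -30, 40, 29, 42] -> [29, 42] -> [42, 29] -> 2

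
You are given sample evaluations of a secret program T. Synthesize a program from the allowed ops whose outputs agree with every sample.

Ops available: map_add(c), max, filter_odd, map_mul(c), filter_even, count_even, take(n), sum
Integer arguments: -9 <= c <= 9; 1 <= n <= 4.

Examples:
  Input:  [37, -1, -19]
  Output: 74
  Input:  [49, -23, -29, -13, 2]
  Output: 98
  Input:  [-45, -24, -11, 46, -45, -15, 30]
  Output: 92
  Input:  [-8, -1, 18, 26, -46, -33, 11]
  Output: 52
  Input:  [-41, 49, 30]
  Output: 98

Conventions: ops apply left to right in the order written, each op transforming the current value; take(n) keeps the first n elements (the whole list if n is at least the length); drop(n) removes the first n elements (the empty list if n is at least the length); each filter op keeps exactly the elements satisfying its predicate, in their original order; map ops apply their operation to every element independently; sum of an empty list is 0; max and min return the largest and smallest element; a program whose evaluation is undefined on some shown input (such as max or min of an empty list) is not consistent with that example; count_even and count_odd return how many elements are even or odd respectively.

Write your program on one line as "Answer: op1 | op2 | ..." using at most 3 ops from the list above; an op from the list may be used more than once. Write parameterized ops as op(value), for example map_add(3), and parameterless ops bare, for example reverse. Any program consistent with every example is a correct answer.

take(4) | map_mul(2) | max

Check, running the answer program on each example:
  [37, -1, -19] -> [37, -1, -19] -> [74, -2, -38] -> 74
  [49, -23, -29, -13, 2] -> [49, -23, -29, -13] -> [98, -46, -58, -26] -> 98
  [-45, -24, -11, 46, -45, -15, 30] -> [-45, -24, -11, 46] -> [-90, -48, -22, 92] -> 92
  [-8, -1, 18, 26, -46, -33, 11] -> [-8, -1, 18, 26] -> [-16, -2, 36, 52] -> 52
  [-41, 49, 30] -> [-41, 49, 30] -> [-82, 98, 60] -> 98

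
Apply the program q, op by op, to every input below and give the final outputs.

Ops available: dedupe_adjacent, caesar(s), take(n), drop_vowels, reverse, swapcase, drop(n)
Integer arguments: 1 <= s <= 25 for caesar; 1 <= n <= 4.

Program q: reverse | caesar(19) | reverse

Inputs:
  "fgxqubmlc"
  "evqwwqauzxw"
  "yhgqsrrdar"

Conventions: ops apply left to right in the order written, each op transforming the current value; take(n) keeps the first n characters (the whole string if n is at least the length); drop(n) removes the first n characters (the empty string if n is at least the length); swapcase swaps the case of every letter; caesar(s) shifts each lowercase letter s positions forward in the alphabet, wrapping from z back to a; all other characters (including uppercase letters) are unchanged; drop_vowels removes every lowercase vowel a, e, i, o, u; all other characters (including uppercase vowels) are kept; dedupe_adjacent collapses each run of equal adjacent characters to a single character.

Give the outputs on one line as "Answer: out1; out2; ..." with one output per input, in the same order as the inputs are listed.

Execution, op by op:
  "fgxqubmlc" -> "clmbuqxgf" -> "vefunjqzy" -> "yzqjnufev"
  "evqwwqauzxw" -> "wxzuaqwwqve" -> "pqsntjppjox" -> "xojppjtnsqp"
  "yhgqsrrdar" -> "radrrsqghy" -> "ktwkkljzar" -> "razjlkkwtk"

"yzqjnufev"; "xojppjtnsqp"; "razjlkkwtk"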